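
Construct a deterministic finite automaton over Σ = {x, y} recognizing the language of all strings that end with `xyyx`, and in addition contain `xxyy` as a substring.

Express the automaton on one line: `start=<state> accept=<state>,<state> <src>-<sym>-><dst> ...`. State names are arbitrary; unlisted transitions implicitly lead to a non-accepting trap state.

start=q0 accept=q8 q0-x->q1 q0-y->q0 q1-x->q2 q1-y->q3 q2-x->q2 q2-y->q4 q3-x->q1 q3-y->q5 q4-x->q1 q4-y->q6 q5-x->q7 q5-y->q0 q6-x->q8 q6-y->q9 q7-x->q2 q7-y->q3 q8-x->q10 q8-y->q11 q9-x->q10 q9-y->q9 q10-x->q10 q10-y->q11 q11-x->q10 q11-y->q6

Handle the two conditions separately and then intersect. The first has 5 states tracking how much of the suffix `xyyx` has currently been matched; the second has 5 states tracking whether and how much of `xxyy` has been seen. A product state is a pair (one from each), accepting exactly when both do.
12 states suffice.
          x    y  
>  q0     q1   q0 
   q1     q2   q3 
   q2     q2   q4 
   q3     q1   q5 
   q4     q1   q6 
   q5     q7   q0 
   q6     q8   q9 
   q7     q2   q3 
 * q8    q10  q11 
   q9    q10   q9 
   q10   q10  q11 
   q11   q10   q6 
(> = start, * = accepting)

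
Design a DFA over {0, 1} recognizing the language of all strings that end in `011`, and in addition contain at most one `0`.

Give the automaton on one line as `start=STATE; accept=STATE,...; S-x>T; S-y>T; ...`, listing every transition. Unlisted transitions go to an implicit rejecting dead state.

start=q0; accept=q4; q0-0>q1; q0-1>q0; q1-0>q2; q1-1>q3; q2-0>q2; q2-1>q2; q3-0>q2; q3-1>q4; q4-0>q2; q4-1>q2

Build one automaton per condition and run them in lockstep. The first has 4 states tracking how much of the suffix `011` has currently been matched; the second has 3 states tracking the count of `0`s, saturating at 2. A product state is a pair (one from each), accepting exactly when both do. Minimizing collapses redundant product states.
With 5 states:
        0   1  
>  q0   q1  q0 
   q1   q2  q3 
   q2   q2  q2 
   q3   q2  q4 
 * q4   q2  q2 
(> = start, * = accepting)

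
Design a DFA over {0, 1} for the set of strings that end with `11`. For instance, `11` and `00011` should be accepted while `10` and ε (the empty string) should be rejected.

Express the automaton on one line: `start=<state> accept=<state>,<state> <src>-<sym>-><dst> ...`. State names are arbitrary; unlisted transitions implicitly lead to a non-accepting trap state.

start=q0 accept=q2 q0-0->q0 q0-1->q1 q1-0->q0 q1-1->q2 q2-0->q0 q2-1->q2

Remember how much of `11` the current input suffix matches. State q0 means no match yet; q1 means the last symbol is `1`; q2 means the last 2 symbols are `11`. Only q2 accepts. On a mismatch, fall back to the longest proper suffix that is still a prefix of `11`.
3 states suffice.
        0   1  
>  q0   q0  q1 
   q1   q0  q2 
 * q2   q0  q2 
(> = start, * = accepting)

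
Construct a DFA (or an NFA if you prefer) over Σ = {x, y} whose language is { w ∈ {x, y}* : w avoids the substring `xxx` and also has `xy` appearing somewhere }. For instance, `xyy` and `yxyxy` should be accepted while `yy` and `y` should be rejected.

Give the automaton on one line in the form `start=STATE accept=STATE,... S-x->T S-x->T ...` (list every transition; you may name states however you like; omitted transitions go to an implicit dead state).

Handle the two conditions separately and then intersect. The first has 4 states tracking partial matches of the forbidden pattern `xxx`; the second has 3 states tracking whether and how much of `xy` has been seen. A product state is a pair (one from each), accepting exactly when both do. After merging equivalent states the machine shrinks.
7 states suffice.
       x  y 
>  A   B  A 
   B   C  D 
   C   E  D 
 * D   F  D 
   E   E  E 
 * F   G  D 
 * G   E  D 
(> = start, * = accepting)

start=A accept=D,F,G A-x->B A-y->A B-x->C B-y->D C-x->E C-y->D D-x->F D-y->D E-x->E E-y->E F-x->G F-y->D G-x->E G-y->D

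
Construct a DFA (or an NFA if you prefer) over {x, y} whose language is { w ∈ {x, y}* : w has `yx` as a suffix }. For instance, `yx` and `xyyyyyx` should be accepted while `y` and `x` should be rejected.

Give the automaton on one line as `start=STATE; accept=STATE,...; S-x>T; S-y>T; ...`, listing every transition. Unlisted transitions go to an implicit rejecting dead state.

start=S0; accept=S2; S0-x>S0; S0-y>S1; S1-x>S2; S1-y>S1; S2-x>S0; S2-y>S1

Remember how much of `yx` the current input suffix matches. State S0 means no match yet; S1 means the last symbol is `y`; S2 means the last 2 symbols are `yx`. Only S2 accepts. On a mismatch, fall back to the longest proper suffix that is still a prefix of `yx`.
With 3 states:
        x   y  
>  S0   S0  S1 
   S1   S2  S1 
 * S2   S0  S1 
(> = start, * = accepting)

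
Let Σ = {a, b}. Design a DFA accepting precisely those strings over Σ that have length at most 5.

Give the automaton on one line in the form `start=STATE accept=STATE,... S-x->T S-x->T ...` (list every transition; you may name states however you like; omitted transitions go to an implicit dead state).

Count input length up to 6: every symbol moves from s0 toward s6, which means 'more than 5' and absorbs. Accept from {s0, s1, s2, s3, s4, s5}.
        a   b  
>* s0   s1  s1 
 * s1   s2  s2 
 * s2   s3  s3 
 * s3   s4  s4 
 * s4   s5  s5 
 * s5   s6  s6 
   s6   s6  s6 
(> = start, * = accepting)

start=s0 accept=s0,s1,s2,s3,s4,s5 s0-a->s1 s0-b->s1 s1-a->s2 s1-b->s2 s2-a->s3 s2-b->s3 s3-a->s4 s3-b->s4 s4-a->s5 s4-b->s5 s5-a->s6 s5-b->s6 s6-a->s6 s6-b->s6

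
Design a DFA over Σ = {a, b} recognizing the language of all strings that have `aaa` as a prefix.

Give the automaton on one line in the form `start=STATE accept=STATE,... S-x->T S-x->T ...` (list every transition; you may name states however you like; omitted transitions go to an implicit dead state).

start=s0 accept=s3 s0-a->s1 s0-b->s4 s1-a->s2 s1-b->s4 s2-a->s3 s2-b->s4 s3-a->s3 s3-b->s3 s4-a->s4 s4-b->s4

Walk along `aaa` while the input agrees: from s0 take `a` to s1, and so on. Any deviation drops to the rejecting sink s4. Once s3 is reached the prefix is confirmed and every continuation is accepted.
With 5 states:
        a   b  
>  s0   s1  s4 
   s1   s2  s4 
   s2   s3  s4 
 * s3   s3  s3 
   s4   s4  s4 
(> = start, * = accepting)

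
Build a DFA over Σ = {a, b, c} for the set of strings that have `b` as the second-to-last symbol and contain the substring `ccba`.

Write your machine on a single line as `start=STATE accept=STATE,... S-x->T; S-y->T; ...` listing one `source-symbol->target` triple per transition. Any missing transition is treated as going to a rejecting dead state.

start=q0; accept=q4,q7; q0-a->q0; q0-b->q0; q0-c->q1; q1-a->q0; q1-b->q0; q1-c->q2; q2-a->q0; q2-b->q3; q2-c->q2; q3-a->q4; q3-b->q0; q3-c->q1; q4-a->q5; q4-b->q6; q4-c->q5; q5-a->q5; q5-b->q6; q5-c->q5; q6-a->q4; q6-b->q7; q6-c->q4; q7-a->q4; q7-b->q7; q7-c->q4

Build one automaton per condition and run them in lockstep. The first has 13 states tracking the last 2 symbols read; the second has 5 states tracking whether and how much of `ccba` has been seen. A product state is a pair (one from each), accepting exactly when both do. Minimizing collapses redundant product states.
        a   b   c  
>  q0   q0  q0  q1 
   q1   q0  q0  q2 
   q2   q0  q3  q2 
   q3   q4  q0  q1 
 * q4   q5  q6  q5 
   q5   q5  q6  q5 
   q6   q4  q7  q4 
 * q7   q4  q7  q4 
(> = start, * = accepting)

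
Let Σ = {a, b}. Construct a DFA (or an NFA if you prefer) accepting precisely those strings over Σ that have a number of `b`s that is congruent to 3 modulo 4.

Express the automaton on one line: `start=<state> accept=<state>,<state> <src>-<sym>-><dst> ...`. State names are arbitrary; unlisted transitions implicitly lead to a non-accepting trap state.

start=S0 accept=S3 S0-a->S0 S0-b->S1 S1-a->S1 S1-b->S2 S2-a->S2 S2-b->S3 S3-a->S3 S3-b->S0

Keep the running count of `b`s modulo 4: each `b` advances along the cycle S0 → S1 → S2 → S3 → S0 while other symbols loop. Accept at S3.
        a   b  
>  S0   S0  S1 
   S1   S1  S2 
   S2   S2  S3 
 * S3   S3  S0 
(> = start, * = accepting)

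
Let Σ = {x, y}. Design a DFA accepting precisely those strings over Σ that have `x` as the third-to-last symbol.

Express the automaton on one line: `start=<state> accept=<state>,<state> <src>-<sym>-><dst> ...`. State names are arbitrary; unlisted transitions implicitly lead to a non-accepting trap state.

Because acceptance depends on a position counted from the end, the machine has to buffer the most recent 3 symbols. Make each state the string of the last up-to-3 symbols read; on input `x` shift the window left and append `x`. Accept when the buffered window has length 3 and begins with `x`.
          x    y  
>  q0     q1   q2 
   q1     q3   q4 
   q2     q5   q6 
   q3     q7   q8 
   q4     q9  q10 
   q5    q11  q12 
   q6    q13  q14 
 * q7     q7   q8 
 * q8     q9  q10 
 * q9    q11  q12 
 * q10   q13  q14 
   q11    q7   q8 
   q12    q9  q10 
   q13   q11  q12 
   q14   q13  q14 
(> = start, * = accepting)

start=q0 accept=q7,q8,q9,q10 q0-x->q1 q0-y->q2 q1-x->q3 q1-y->q4 q2-x->q5 q2-y->q6 q3-x->q7 q3-y->q8 q4-x->q9 q4-y->q10 q5-x->q11 q5-y->q12 q6-x->q13 q6-y->q14 q7-x->q7 q7-y->q8 q8-x->q9 q8-y->q10 q9-x->q11 q9-y->q12 q10-x->q13 q10-y->q14 q11-x->q7 q11-y->q8 q12-x->q9 q12-y->q10 q13-x->q11 q13-y->q12 q14-x->q13 q14-y->q14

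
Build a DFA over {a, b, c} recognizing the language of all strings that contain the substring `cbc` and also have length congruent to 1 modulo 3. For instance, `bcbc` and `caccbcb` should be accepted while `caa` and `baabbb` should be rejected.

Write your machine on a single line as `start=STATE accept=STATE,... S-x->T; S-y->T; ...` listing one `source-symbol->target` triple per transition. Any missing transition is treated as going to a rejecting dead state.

Handle the two conditions separately and then intersect. One (4 states) tracks whether and how much of `cbc` has been seen; the other (3 states) tracks the input length modulo 3. Each combined state is a pair, one component from each; accept when both components accept.
A 12-state machine:
          a    b    c  
>  q0     q1   q1   q2 
   q1     q3   q3   q4 
   q2     q3   q5   q4 
   q3     q0   q0   q6 
   q4     q0   q7   q6 
   q5     q0   q0   q8 
   q6     q1   q9   q2 
   q7     q1   q1  q10 
   q8    q10  q10  q10 
   q9     q3   q3  q11 
 * q10   q11  q11  q11 
   q11    q8   q8   q8 
(> = start, * = accepting)

start=q0; accept=q10; q0-a->q1; q0-b->q1; q0-c->q2; q1-a->q3; q1-b->q3; q1-c->q4; q2-a->q3; q2-b->q5; q2-c->q4; q3-a->q0; q3-b->q0; q3-c->q6; q4-a->q0; q4-b->q7; q4-c->q6; q5-a->q0; q5-b->q0; q5-c->q8; q6-a->q1; q6-b->q9; q6-c->q2; q7-a->q1; q7-b->q1; q7-c->q10; q8-a->q10; q8-b->q10; q8-c->q10; q9-a->q3; q9-b->q3; q9-c->q11; q10-a->q11; q10-b->q11; q10-c->q11; q11-a->q8; q11-b->q8; q11-c->q8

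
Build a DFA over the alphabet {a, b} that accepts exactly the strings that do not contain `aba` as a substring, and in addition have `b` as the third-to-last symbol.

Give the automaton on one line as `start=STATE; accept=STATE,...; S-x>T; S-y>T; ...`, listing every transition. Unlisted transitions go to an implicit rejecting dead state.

Handle the two conditions separately and then intersect. One (4 states) tracks partial matches of the forbidden pattern `aba`; the other (15 states) tracks the last 3 symbols read. Each combined state is a pair, one component from each; accept when both components accept. Equivalent product states are then merged.
An 11-state machine:
          a    b  
>  q0     q1   q2 
   q1     q1   q3 
   q2     q4   q5 
   q3     q6   q5 
   q4     q7   q8 
   q5     q9  q10 
   q6     q6   q6 
 * q7     q1   q3 
 * q8     q6   q5 
 * q9     q7   q8 
 * q10    q9  q10 
(> = start, * = accepting)

start=q0; accept=q7,q8,q9,q10; q0-a>q1; q0-b>q2; q1-a>q1; q1-b>q3; q2-a>q4; q2-b>q5; q3-a>q6; q3-b>q5; q4-a>q7; q4-b>q8; q5-a>q9; q5-b>q10; q6-a>q6; q6-b>q6; q7-a>q1; q7-b>q3; q8-a>q6; q8-b>q5; q9-a>q7; q9-b>q8; q10-a>q9; q10-b>q10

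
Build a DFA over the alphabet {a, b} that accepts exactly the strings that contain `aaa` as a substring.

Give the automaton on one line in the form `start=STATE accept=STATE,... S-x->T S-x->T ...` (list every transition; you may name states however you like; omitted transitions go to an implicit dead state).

Track how much of `aaa` has been matched so far: state S0 is no progress, S3 is the absorbing accept state reached once `aaa` has occurred. Intermediate states record partial matches; on a mismatch, fall back to the longest reusable overlap.
        a   b  
>  S0   S1  S0 
   S1   S2  S0 
   S2   S3  S0 
 * S3   S3  S3 
(> = start, * = accepting)

start=S0 accept=S3 S0-a->S1 S0-b->S0 S1-a->S2 S1-b->S0 S2-a->S3 S2-b->S0 S3-a->S3 S3-b->S3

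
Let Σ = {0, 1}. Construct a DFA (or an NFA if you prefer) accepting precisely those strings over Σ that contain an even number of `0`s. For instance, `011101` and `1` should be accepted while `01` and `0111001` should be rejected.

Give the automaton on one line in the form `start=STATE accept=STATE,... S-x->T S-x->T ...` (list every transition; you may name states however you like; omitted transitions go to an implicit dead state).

The only thing that matters is how many `0`s have appeared, reduced mod 2. Use one state per residue: q0 for 0, …, q1 for 1. Reading `0` moves to the next residue; anything else stays put. q0 is accepting.
        0   1  
>* q0   q1  q0 
   q1   q0  q1 
(> = start, * = accepting)

start=q0 accept=q0 q0-0->q1 q0-1->q0 q1-0->q0 q1-1->q1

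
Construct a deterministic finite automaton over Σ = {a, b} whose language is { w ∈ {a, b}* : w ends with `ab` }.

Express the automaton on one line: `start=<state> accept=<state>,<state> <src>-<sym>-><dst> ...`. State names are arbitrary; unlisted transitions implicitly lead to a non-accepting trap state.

Remember how much of `ab` the current input suffix matches. State s0 means no match yet; s1 means the last symbol is `a`; s2 means the last 2 symbols are `ab`. Only s2 accepts. On a mismatch, fall back to the longest proper suffix that is still a prefix of `ab`.
A 3-state machine:
        a   b  
>  s0   s1  s0 
   s1   s1  s2 
 * s2   s1  s0 
(> = start, * = accepting)

start=s0 accept=s2 s0-a->s1 s0-b->s0 s1-a->s1 s1-b->s2 s2-a->s1 s2-b->s0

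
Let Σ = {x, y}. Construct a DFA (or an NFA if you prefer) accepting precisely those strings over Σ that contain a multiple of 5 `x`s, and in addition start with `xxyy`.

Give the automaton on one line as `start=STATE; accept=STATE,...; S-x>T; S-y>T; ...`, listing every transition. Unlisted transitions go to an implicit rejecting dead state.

start=s0; accept=s8; s0-x>s1; s0-y>s2; s1-x>s3; s1-y>s2; s2-x>s2; s2-y>s2; s3-x>s2; s3-y>s4; s4-x>s2; s4-y>s5; s5-x>s6; s5-y>s5; s6-x>s7; s6-y>s6; s7-x>s8; s7-y>s7; s8-x>s9; s8-y>s8; s9-x>s5; s9-y>s9

Build one automaton per condition and run them in lockstep. The first has 5 states tracking the count of `x`s modulo 5; the second has 6 states tracking whether the input so far still matches the prefix `xxyy`. A product state is a pair (one from each), accepting exactly when both do. Minimizing collapses redundant product states.
With 10 states:
        x   y  
>  s0   s1  s2 
   s1   s3  s2 
   s2   s2  s2 
   s3   s2  s4 
   s4   s2  s5 
   s5   s6  s5 
   s6   s7  s6 
   s7   s8  s7 
 * s8   s9  s8 
   s9   s5  s9 
(> = start, * = accepting)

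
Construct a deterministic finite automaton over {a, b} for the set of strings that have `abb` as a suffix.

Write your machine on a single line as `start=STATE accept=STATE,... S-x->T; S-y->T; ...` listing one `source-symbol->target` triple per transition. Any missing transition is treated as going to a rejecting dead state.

Remember how much of `abb` the current input suffix matches. State q0 means no match yet; q1 means the last symbol is `a`; q2 means the last 2 symbols are `ab`; q3 means the last 3 symbols are `abb`. Only q3 accepts. On a mismatch, fall back to the longest proper suffix that is still a prefix of `abb`.
        a   b  
>  q0   q1  q0 
   q1   q1  q2 
   q2   q1  q3 
 * q3   q1  q0 
(> = start, * = accepting)

start=q0; accept=q3; q0-a->q1; q0-b->q0; q1-a->q1; q1-b->q2; q2-a->q1; q2-b->q3; q3-a->q1; q3-b->q0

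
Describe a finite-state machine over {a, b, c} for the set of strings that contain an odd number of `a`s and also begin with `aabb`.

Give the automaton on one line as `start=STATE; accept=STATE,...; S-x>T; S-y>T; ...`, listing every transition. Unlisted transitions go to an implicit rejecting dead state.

Handle the two conditions separately and then intersect. One (2 states) tracks the count of `a`s modulo 2; the other (6 states) tracks whether the input so far still matches the prefix `aabb`. Each combined state is a pair, one component from each; accept when both components accept. Minimizing collapses redundant product states.
        a   b   c  
>  q0   q1  q2  q2 
   q1   q3  q2  q2 
   q2   q2  q2  q2 
   q3   q2  q4  q2 
   q4   q2  q5  q2 
   q5   q6  q5  q5 
 * q6   q5  q6  q6 
(> = start, * = accepting)

start=q0; accept=q6; q0-a>q1; q0-b>q2; q0-c>q2; q1-a>q3; q1-b>q2; q1-c>q2; q2-a>q2; q2-b>q2; q2-c>q2; q3-a>q2; q3-b>q4; q3-c>q2; q4-a>q2; q4-b>q5; q4-c>q2; q5-a>q6; q5-b>q5; q5-c>q5; q6-a>q5; q6-b>q6; q6-c>q6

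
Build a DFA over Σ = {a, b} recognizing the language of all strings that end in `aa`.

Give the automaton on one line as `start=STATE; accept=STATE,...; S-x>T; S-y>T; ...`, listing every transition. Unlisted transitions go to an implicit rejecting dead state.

Remember how much of `aa` the current input suffix matches. State q0 means no match yet; q1 means the last symbol is `a`; q2 means the last 2 symbols are `aa`. Only q2 accepts. On a mismatch, fall back to the longest proper suffix that is still a prefix of `aa`.
A 3-state machine:
        a   b  
>  q0   q1  q0 
   q1   q2  q0 
 * q2   q2  q0 
(> = start, * = accepting)

start=q0; accept=q2; q0-a>q1; q0-b>q0; q1-a>q2; q1-b>q0; q2-a>q2; q2-b>q0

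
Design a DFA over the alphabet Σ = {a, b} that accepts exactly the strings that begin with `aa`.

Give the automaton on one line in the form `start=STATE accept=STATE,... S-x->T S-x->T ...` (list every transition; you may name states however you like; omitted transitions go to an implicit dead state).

Check the first 2 symbols one by one: q0 through q1 record how many have matched `aa` so far; any wrong symbol goes to the dead state q3. After all 2 match we enter the accepting sink q2.
A 4-state machine:
        a   b  
>  q0   q1  q3 
   q1   q2  q3 
 * q2   q2  q2 
   q3   q3  q3 
(> = start, * = accepting)

start=q0 accept=q2 q0-a->q1 q0-b->q3 q1-a->q2 q1-b->q3 q2-a->q2 q2-b->q2 q3-a->q3 q3-b->q3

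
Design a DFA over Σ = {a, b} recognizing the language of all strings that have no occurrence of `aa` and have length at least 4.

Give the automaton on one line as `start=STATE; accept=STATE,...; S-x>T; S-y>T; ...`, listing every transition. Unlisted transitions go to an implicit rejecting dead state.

start=s0; accept=s10,s11,s13,s14; s0-a>s1; s0-b>s2; s1-a>s3; s1-b>s4; s2-a>s5; s2-b>s4; s3-a>s6; s3-b>s6; s4-a>s7; s4-b>s8; s5-a>s6; s5-b>s8; s6-a>s9; s6-b>s9; s7-a>s9; s7-b>s10; s8-a>s11; s8-b>s10; s9-a>s12; s9-b>s12; s10-a>s13; s10-b>s14; s11-a>s12; s11-b>s14; s12-a>s12; s12-b>s12; s13-a>s12; s13-b>s14; s14-a>s13; s14-b>s14

Handle the two conditions separately and then intersect. One (3 states) tracks partial matches of the forbidden pattern `aa`; the other (6 states) tracks the input length, saturating at 5. Each combined state is a pair, one component from each; accept when both components accept.
A 15-state machine:
          a    b  
>  s0     s1   s2 
   s1     s3   s4 
   s2     s5   s4 
   s3     s6   s6 
   s4     s7   s8 
   s5     s6   s8 
   s6     s9   s9 
   s7     s9  s10 
   s8    s11  s10 
   s9    s12  s12 
 * s10   s13  s14 
 * s11   s12  s14 
   s12   s12  s12 
 * s13   s12  s14 
 * s14   s13  s14 
(> = start, * = accepting)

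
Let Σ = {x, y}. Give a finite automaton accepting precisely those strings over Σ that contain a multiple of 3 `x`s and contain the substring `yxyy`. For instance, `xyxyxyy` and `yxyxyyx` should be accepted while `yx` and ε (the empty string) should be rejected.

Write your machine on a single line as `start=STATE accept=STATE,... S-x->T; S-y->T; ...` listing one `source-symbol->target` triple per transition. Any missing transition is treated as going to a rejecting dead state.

start=A; accept=O; A-x->B; A-y->C; B-x->D; B-y->E; C-x->F; C-y->C; D-x->A; D-y->G; E-x->H; E-y->E; F-x->D; F-y->I; G-x->J; G-y->G; H-x->A; H-y->K; I-x->H; I-y->L; J-x->B; J-y->M; K-x->J; K-y->N; L-x->N; L-y->L; M-x->F; M-y->O; N-x->O; N-y->N; O-x->L; O-y->O

Run two small machines in parallel and take their product. One (3 states) tracks the count of `x`s modulo 3; the other (5 states) tracks whether and how much of `yxyy` has been seen. Each combined state is a pair, one component from each; accept when both components accept.
15 states suffice.
       x  y 
>  A   B  C 
   B   D  E 
   C   F  C 
   D   A  G 
   E   H  E 
   F   D  I 
   G   J  G 
   H   A  K 
   I   H  L 
   J   B  M 
   K   J  N 
   L   N  L 
   M   F  O 
   N   O  N 
 * O   L  O 
(> = start, * = accepting)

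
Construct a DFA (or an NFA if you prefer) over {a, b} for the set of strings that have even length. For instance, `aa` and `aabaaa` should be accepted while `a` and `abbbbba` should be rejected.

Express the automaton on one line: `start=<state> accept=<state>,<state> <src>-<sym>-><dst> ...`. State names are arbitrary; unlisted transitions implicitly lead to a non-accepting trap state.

start=S0 accept=S0 S0-a->S1 S0-b->S1 S1-a->S0 S1-b->S0

Count input length modulo 2: every symbol advances one step around the cycle S0 → S1 → S0. Accept at S0.
With 2 states:
        a   b  
>* S0   S1  S1 
   S1   S0  S0 
(> = start, * = accepting)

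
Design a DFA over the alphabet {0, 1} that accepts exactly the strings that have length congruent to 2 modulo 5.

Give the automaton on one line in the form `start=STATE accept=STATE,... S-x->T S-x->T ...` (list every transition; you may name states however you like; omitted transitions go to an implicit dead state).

start=q0 accept=q2 q0-0->q1 q0-1->q1 q1-0->q2 q1-1->q2 q2-0->q3 q2-1->q3 q3-0->q4 q3-1->q4 q4-0->q0 q4-1->q0

Count input length modulo 5: every symbol advances one step around the cycle q0 → q1 → q2 → q3 → q4 → q0. Accept at q2.
With 5 states:
        0   1  
>  q0   q1  q1 
   q1   q2  q2 
 * q2   q3  q3 
   q3   q4  q4 
   q4   q0  q0 
(> = start, * = accepting)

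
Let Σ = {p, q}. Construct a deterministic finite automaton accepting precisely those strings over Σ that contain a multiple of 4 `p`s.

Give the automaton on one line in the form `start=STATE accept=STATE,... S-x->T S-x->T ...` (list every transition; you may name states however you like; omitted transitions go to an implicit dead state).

Keep the running count of `p`s modulo 4: each `p` advances along the cycle S0 → S1 → S2 → S3 → S0 while other symbols loop. Accept at S0.
        p   q  
>* S0   S1  S0 
   S1   S2  S1 
   S2   S3  S2 
   S3   S0  S3 
(> = start, * = accepting)

start=S0 accept=S0 S0-p->S1 S0-q->S0 S1-p->S2 S1-q->S1 S2-p->S3 S2-q->S2 S3-p->S0 S3-q->S3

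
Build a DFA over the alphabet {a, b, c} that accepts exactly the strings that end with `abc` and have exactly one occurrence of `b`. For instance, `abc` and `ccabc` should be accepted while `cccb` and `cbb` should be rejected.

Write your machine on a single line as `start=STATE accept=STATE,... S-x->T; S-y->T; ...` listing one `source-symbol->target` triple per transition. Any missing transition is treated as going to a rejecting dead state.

Handle the two conditions separately and then intersect. One (4 states) tracks how much of the suffix `abc` has currently been matched; the other (3 states) tracks the count of `b`s, saturating at 2. Each combined state is a pair, one component from each; accept when both components accept. Equivalent product states are then merged.
A 5-state machine:
        a   b   c  
>  s0   s1  s2  s0 
   s1   s1  s3  s0 
   s2   s2  s2  s2 
   s3   s2  s2  s4 
 * s4   s2  s2  s2 
(> = start, * = accepting)

start=s0; accept=s4; s0-a->s1; s0-b->s2; s0-c->s0; s1-a->s1; s1-b->s3; s1-c->s0; s2-a->s2; s2-b->s2; s2-c->s2; s3-a->s2; s3-b->s2; s3-c->s4; s4-a->s2; s4-b->s2; s4-c->s2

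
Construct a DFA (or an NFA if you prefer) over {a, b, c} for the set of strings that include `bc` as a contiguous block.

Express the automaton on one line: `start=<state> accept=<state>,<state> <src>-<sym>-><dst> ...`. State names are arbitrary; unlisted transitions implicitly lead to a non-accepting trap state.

start=s0 accept=s2 s0-a->s0 s0-b->s1 s0-c->s0 s1-a->s0 s1-b->s1 s1-c->s2 s2-a->s2 s2-b->s2 s2-c->s2

States s0..s1 record the length of the longest prefix of `bc` that matches the current input suffix. Reaching s2 means `bc` has been seen, and we stay there forever. Accept from s2.
        a   b   c  
>  s0   s0  s1  s0 
   s1   s0  s1  s2 
 * s2   s2  s2  s2 
(> = start, * = accepting)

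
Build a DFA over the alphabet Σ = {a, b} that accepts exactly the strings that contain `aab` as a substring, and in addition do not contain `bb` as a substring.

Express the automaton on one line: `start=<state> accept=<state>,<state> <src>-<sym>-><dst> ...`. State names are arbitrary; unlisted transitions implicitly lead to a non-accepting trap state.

Run two small machines in parallel and take their product. One (4 states) tracks whether and how much of `aab` has been seen; the other (3 states) tracks partial matches of the forbidden pattern `bb`. Each combined state is a pair, one component from each; accept when both components accept.
With 10 states:
        a   b  
>  q0   q1  q2 
   q1   q3  q2 
   q2   q1  q4 
   q3   q3  q5 
   q4   q6  q4 
 * q5   q7  q8 
   q6   q9  q4 
 * q7   q7  q5 
   q8   q8  q8 
   q9   q9  q8 
(> = start, * = accepting)

start=q0 accept=q5,q7 q0-a->q1 q0-b->q2 q1-a->q3 q1-b->q2 q2-a->q1 q2-b->q4 q3-a->q3 q3-b->q5 q4-a->q6 q4-b->q4 q5-a->q7 q5-b->q8 q6-a->q9 q6-b->q4 q7-a->q7 q7-b->q5 q8-a->q8 q8-b->q8 q9-a->q9 q9-b->q8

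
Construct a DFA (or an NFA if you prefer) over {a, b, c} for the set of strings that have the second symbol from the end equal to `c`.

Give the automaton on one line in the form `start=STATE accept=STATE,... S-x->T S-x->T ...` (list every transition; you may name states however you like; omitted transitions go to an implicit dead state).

A DFA must remember the last 2 symbols (since which symbol is second-to-last isn't known until the input ends). Use one state per possible window of the last ≤2 symbols; accept from those whose window starts with `c`.
With 13 states:
          a    b    c  
>  q0     q1   q2   q3 
   q1     q4   q5   q6 
   q2     q7   q8   q9 
   q3    q10  q11  q12 
   q4     q4   q5   q6 
   q5     q7   q8   q9 
   q6    q10  q11  q12 
   q7     q4   q5   q6 
   q8     q7   q8   q9 
   q9    q10  q11  q12 
 * q10    q4   q5   q6 
 * q11    q7   q8   q9 
 * q12   q10  q11  q12 
(> = start, * = accepting)

start=q0 accept=q10,q11,q12 q0-a->q1 q0-b->q2 q0-c->q3 q1-a->q4 q1-b->q5 q1-c->q6 q2-a->q7 q2-b->q8 q2-c->q9 q3-a->q10 q3-b->q11 q3-c->q12 q4-a->q4 q4-b->q5 q4-c->q6 q5-a->q7 q5-b->q8 q5-c->q9 q6-a->q10 q6-b->q11 q6-c->q12 q7-a->q4 q7-b->q5 q7-c->q6 q8-a->q7 q8-b->q8 q8-c->q9 q9-a->q10 q9-b->q11 q9-c->q12 q10-a->q4 q10-b->q5 q10-c->q6 q11-a->q7 q11-b->q8 q11-c->q9 q12-a->q10 q12-b->q11 q12-c->q12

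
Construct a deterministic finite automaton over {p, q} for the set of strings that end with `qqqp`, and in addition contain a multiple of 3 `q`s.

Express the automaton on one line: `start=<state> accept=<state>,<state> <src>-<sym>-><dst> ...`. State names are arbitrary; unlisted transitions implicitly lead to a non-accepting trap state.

start=S0 accept=S6 S0-p->S0 S0-q->S1 S1-p->S2 S1-q->S3 S2-p->S2 S2-q->S4 S3-p->S4 S3-q->S5 S4-p->S4 S4-q->S0 S5-p->S6 S5-q->S1 S6-p->S0 S6-q->S1

Handle the two conditions separately and then intersect. One (5 states) tracks how much of the suffix `qqqp` has currently been matched; the other (3 states) tracks the count of `q`s modulo 3. Each combined state is a pair, one component from each; accept when both components accept. After merging equivalent states the machine shrinks.
7 states suffice.
        p   q  
>  S0   S0  S1 
   S1   S2  S3 
   S2   S2  S4 
   S3   S4  S5 
   S4   S4  S0 
   S5   S6  S1 
 * S6   S0  S1 
(> = start, * = accepting)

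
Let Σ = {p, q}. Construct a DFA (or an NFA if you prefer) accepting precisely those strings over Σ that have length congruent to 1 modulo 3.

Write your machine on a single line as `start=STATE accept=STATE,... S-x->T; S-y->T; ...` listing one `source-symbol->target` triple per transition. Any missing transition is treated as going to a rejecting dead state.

start=S0; accept=S1; S0-p->S1; S0-q->S1; S1-p->S2; S1-q->S2; S2-p->S0; S2-q->S0

Only the length mod 3 matters, so use a 3-cycle: from any state, every input symbol moves to the next state, wrapping S2 back to S0. Mark S1 accepting.
        p   q  
>  S0   S1  S1 
 * S1   S2  S2 
   S2   S0  S0 
(> = start, * = accepting)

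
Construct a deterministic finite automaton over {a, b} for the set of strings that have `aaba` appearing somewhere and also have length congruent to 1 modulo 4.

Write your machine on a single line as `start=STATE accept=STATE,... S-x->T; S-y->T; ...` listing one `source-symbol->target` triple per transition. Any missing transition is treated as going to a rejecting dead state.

start=s0; accept=s16; s0-a->s1; s0-b->s2; s1-a->s3; s1-b->s4; s2-a->s5; s2-b->s4; s3-a->s6; s3-b->s7; s4-a->s8; s4-b->s9; s5-a->s6; s5-b->s9; s6-a->s10; s6-b->s11; s7-a->s12; s7-b->s0; s8-a->s10; s8-b->s0; s9-a->s13; s9-b->s0; s10-a->s14; s10-b->s15; s11-a->s16; s11-b->s2; s12-a->s16; s12-b->s16; s13-a->s14; s13-b->s2; s14-a->s3; s14-b->s17; s15-a->s18; s15-b->s4; s16-a->s18; s16-b->s18; s17-a->s19; s17-b->s9; s18-a->s19; s18-b->s19; s19-a->s12; s19-b->s12

Handle the two conditions separately and then intersect. The first has 5 states tracking whether and how much of `aaba` has been seen; the second has 4 states tracking the input length modulo 4. A product state is a pair (one from each), accepting exactly when both do.
With 20 states:
          a    b  
>  s0     s1   s2 
   s1     s3   s4 
   s2     s5   s4 
   s3     s6   s7 
   s4     s8   s9 
   s5     s6   s9 
   s6    s10  s11 
   s7    s12   s0 
   s8    s10   s0 
   s9    s13   s0 
   s10   s14  s15 
   s11   s16   s2 
   s12   s16  s16 
   s13   s14   s2 
   s14    s3  s17 
   s15   s18   s4 
 * s16   s18  s18 
   s17   s19   s9 
   s18   s19  s19 
   s19   s12  s12 
(> = start, * = accepting)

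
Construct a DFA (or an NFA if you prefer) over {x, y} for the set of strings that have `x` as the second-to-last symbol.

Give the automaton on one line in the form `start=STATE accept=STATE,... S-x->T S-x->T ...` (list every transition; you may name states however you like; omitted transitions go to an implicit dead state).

start=q0 accept=q3,q4 q0-x->q1 q0-y->q2 q1-x->q3 q1-y->q4 q2-x->q5 q2-y->q6 q3-x->q3 q3-y->q4 q4-x->q5 q4-y->q6 q5-x->q3 q5-y->q4 q6-x->q5 q6-y->q6

A DFA must remember the last 2 symbols (since which symbol is second-to-last isn't known until the input ends). Use one state per possible window of the last ≤2 symbols; accept from those whose window starts with `x`.
7 states suffice.
        x   y  
>  q0   q1  q2 
   q1   q3  q4 
   q2   q5  q6 
 * q3   q3  q4 
 * q4   q5  q6 
   q5   q3  q4 
   q6   q5  q6 
(> = start, * = accepting)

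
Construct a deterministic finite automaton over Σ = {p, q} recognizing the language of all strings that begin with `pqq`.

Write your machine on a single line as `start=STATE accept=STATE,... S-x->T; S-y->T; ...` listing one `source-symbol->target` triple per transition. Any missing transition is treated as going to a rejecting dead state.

start=A; accept=D; A-p->B; A-q->E; B-p->E; B-q->C; C-p->E; C-q->D; D-p->D; D-q->D; E-p->E; E-q->E

Walk along `pqq` while the input agrees: from A take `p` to B, and so on. Any deviation drops to the rejecting sink E. Once D is reached the prefix is confirmed and every continuation is accepted.
       p  q 
>  A   B  E 
   B   E  C 
   C   E  D 
 * D   D  D 
   E   E  E 
(> = start, * = accepting)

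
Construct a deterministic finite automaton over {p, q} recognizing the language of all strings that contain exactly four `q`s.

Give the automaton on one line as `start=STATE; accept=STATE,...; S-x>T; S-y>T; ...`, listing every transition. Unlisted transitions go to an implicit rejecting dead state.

Count `q`s, saturating at 5: states A through E mean 0 through 4 `q`s seen; F means more than 4. Each `q` increments (capped at F); other symbols loop. Accept from {E}.
       p  q 
>  A   A  B 
   B   B  C 
   C   C  D 
   D   D  E 
 * E   E  F 
   F   F  F 
(> = start, * = accepting)

start=A; accept=E; A-p>A; A-q>B; B-p>B; B-q>C; C-p>C; C-q>D; D-p>D; D-q>E; E-p>E; E-q>F; F-p>F; F-q>F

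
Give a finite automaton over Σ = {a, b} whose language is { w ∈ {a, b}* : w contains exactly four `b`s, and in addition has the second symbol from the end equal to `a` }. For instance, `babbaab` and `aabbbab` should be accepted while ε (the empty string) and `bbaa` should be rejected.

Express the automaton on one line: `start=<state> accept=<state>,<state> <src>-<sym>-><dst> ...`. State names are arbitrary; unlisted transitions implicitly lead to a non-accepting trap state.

start=q0 accept=q6,q9 q0-a->q0 q0-b->q1 q1-a->q1 q1-b->q2 q2-a->q2 q2-b->q3 q3-a->q4 q3-b->q5 q4-a->q4 q4-b->q6 q5-a->q7 q5-b->q8 q6-a->q7 q6-b->q8 q7-a->q9 q7-b->q8 q8-a->q8 q8-b->q8 q9-a->q9 q9-b->q8

Build one automaton per condition and run them in lockstep. One (6 states) tracks the count of `b`s, saturating at 5; the other (7 states) tracks the last 2 symbols read. Each combined state is a pair, one component from each; accept when both components accept. Equivalent product states are then merged.
        a   b  
>  q0   q0  q1 
   q1   q1  q2 
   q2   q2  q3 
   q3   q4  q5 
   q4   q4  q6 
   q5   q7  q8 
 * q6   q7  q8 
   q7   q9  q8 
   q8   q8  q8 
 * q9   q9  q8 
(> = start, * = accepting)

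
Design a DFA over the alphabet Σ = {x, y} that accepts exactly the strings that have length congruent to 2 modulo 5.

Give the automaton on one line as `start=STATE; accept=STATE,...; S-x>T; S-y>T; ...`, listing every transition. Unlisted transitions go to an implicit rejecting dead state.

Only the length mod 5 matters, so use a 5-cycle: from any state, every input symbol moves to the next state, wrapping s4 back to s0. Mark s2 accepting.
A 5-state machine:
        x   y  
>  s0   s1  s1 
   s1   s2  s2 
 * s2   s3  s3 
   s3   s4  s4 
   s4   s0  s0 
(> = start, * = accepting)

start=s0; accept=s2; s0-x>s1; s0-y>s1; s1-x>s2; s1-y>s2; s2-x>s3; s2-y>s3; s3-x>s4; s3-y>s4; s4-x>s0; s4-y>s0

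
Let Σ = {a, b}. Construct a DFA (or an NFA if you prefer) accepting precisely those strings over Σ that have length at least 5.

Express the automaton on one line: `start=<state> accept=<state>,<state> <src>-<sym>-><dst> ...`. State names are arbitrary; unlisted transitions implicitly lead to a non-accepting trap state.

start=S0 accept=S5,S6 S0-a->S1 S0-b->S1 S1-a->S2 S1-b->S2 S2-a->S3 S2-b->S3 S3-a->S4 S3-b->S4 S4-a->S5 S4-b->S5 S5-a->S6 S5-b->S6 S6-a->S6 S6-b->S6

Count input length up to 6: every symbol moves from S0 toward S6, which means 'more than 5' and absorbs. Accept from {S5, S6}.
With 7 states:
        a   b  
>  S0   S1  S1 
   S1   S2  S2 
   S2   S3  S3 
   S3   S4  S4 
   S4   S5  S5 
 * S5   S6  S6 
 * S6   S6  S6 
(> = start, * = accepting)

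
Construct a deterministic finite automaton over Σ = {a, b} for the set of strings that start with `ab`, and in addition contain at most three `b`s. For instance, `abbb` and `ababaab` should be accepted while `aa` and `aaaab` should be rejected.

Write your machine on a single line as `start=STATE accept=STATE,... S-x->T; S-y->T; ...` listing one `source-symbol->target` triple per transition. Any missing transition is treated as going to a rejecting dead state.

start=s0; accept=s3,s4,s5; s0-a->s1; s0-b->s2; s1-a->s2; s1-b->s3; s2-a->s2; s2-b->s2; s3-a->s3; s3-b->s4; s4-a->s4; s4-b->s5; s5-a->s5; s5-b->s2

Build one automaton per condition and run them in lockstep. One (4 states) tracks whether the input so far still matches the prefix `ab`; the other (5 states) tracks the count of `b`s, saturating at 4. Each combined state is a pair, one component from each; accept when both components accept. After merging equivalent states the machine shrinks.
        a   b  
>  s0   s1  s2 
   s1   s2  s3 
   s2   s2  s2 
 * s3   s3  s4 
 * s4   s4  s5 
 * s5   s5  s2 
(> = start, * = accepting)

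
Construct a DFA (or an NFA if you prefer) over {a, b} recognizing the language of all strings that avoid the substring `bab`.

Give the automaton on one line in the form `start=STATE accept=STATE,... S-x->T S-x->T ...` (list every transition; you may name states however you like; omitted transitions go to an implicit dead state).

start=q0 accept=q0,q1,q2 q0-a->q0 q0-b->q1 q1-a->q2 q1-b->q1 q2-a->q0 q2-b->q3 q3-a->q3 q3-b->q3

Track partial matches of the forbidden pattern `bab`. State q3 is a dead state reached once `bab` has occurred; every other state accepts. q0 means no part of `bab` is currently matched.
        a   b  
>* q0   q0  q1 
 * q1   q2  q1 
 * q2   q0  q3 
   q3   q3  q3 
(> = start, * = accepting)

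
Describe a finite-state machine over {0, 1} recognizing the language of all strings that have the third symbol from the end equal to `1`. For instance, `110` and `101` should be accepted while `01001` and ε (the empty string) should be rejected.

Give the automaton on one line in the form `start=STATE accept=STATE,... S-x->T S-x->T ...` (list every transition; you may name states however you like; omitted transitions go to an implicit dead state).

start=s0 accept=s11,s12,s13,s14 s0-0->s1 s0-1->s2 s1-0->s3 s1-1->s4 s2-0->s5 s2-1->s6 s3-0->s7 s3-1->s8 s4-0->s9 s4-1->s10 s5-0->s11 s5-1->s12 s6-0->s13 s6-1->s14 s7-0->s7 s7-1->s8 s8-0->s9 s8-1->s10 s9-0->s11 s9-1->s12 s10-0->s13 s10-1->s14 s11-0->s7 s11-1->s8 s12-0->s9 s12-1->s10 s13-0->s11 s13-1->s12 s14-0->s13 s14-1->s14

A DFA must remember the last 3 symbols (since which symbol is third-to-last isn't known until the input ends). Use one state per possible window of the last ≤3 symbols; accept from those whose window starts with `1`.
A 15-state machine:
          0    1  
>  s0     s1   s2 
   s1     s3   s4 
   s2     s5   s6 
   s3     s7   s8 
   s4     s9  s10 
   s5    s11  s12 
   s6    s13  s14 
   s7     s7   s8 
   s8     s9  s10 
   s9    s11  s12 
   s10   s13  s14 
 * s11    s7   s8 
 * s12    s9  s10 
 * s13   s11  s12 
 * s14   s13  s14 
(> = start, * = accepting)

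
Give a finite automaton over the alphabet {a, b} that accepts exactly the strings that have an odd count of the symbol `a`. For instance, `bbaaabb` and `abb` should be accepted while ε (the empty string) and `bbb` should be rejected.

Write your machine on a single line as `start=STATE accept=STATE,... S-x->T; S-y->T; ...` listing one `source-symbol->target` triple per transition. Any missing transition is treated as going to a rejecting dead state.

start=s0; accept=s1; s0-a->s1; s0-b->s0; s1-a->s0; s1-b->s1

Keep the running count of `a`s modulo 2: each `a` advances along the cycle s0 → s1 → s0 while other symbols loop. Accept at s1.
        a   b  
>  s0   s1  s0 
 * s1   s0  s1 
(> = start, * = accepting)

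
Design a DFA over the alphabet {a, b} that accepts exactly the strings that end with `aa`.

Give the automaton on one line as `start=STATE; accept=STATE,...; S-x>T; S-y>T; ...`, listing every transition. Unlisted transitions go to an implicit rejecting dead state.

start=s0; accept=s2; s0-a>s1; s0-b>s0; s1-a>s2; s1-b>s0; s2-a>s2; s2-b>s0

Remember how much of `aa` the current input suffix matches. State s0 means no match yet; s1 means the last symbol is `a`; s2 means the last 2 symbols are `aa`. Only s2 accepts. On a mismatch, fall back to the longest proper suffix that is still a prefix of `aa`.
        a   b  
>  s0   s1  s0 
   s1   s2  s0 
 * s2   s2  s0 
(> = start, * = accepting)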